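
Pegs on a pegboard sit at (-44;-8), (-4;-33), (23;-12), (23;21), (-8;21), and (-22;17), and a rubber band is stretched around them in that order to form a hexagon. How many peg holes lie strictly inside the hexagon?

The shoelace formula gives twice the area as |[(-44)·(-33) − (-4)·(-8)] + [(-4)·(-12) − 23·(-33)] + [23·21 − 23·(-12)] + [23·21 − (-8)·21] + [(-8)·17 − (-22)·21] + [(-22)·(-8) − (-44)·17]| = 4887, so the area is 2443.5.
Along each edge there are gcd(|Δx|,|Δy|)+1 lattice points, so counting each shared vertex once the boundary has gcd(40,25) + gcd(27,21) + gcd(0,33) + gcd(31,0) + gcd(14,4) + gcd(22,25) = 5+3+33+31+2+1 = 75.
By Pick's theorem A = I + B/2 − 1, so I = 2443.5 − 75/2 + 1 = 2407.

2407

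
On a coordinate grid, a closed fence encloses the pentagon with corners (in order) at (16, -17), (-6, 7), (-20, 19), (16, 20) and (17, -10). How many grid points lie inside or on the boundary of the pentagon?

653

Using the shoelace formula, 2A = |[16·7 − (-6)·(-17)] + [(-6)·19 − (-20)·7] + [(-20)·20 − 16·19] + [16·(-10) − 17·20] + [17·(-17) − 16·(-10)]| = 1297, so the area is 1297/2.
Summing gcd(|Δx|,|Δy|) over the edges gives the boundary count: gcd(22,24) + gcd(14,12) + gcd(36,1) + gcd(1,30) + gcd(1,7) = 2+2+1+1+1 = 7.
Pick's theorem gives I = A − B/2 + 1 = 1297/2 − 7/2 + 1 = 646, so the closed region contains I + B = 646 + 7 = 653 lattice points.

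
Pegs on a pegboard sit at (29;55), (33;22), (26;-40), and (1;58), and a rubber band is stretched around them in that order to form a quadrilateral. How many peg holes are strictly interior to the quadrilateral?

1573

Using the shoelace formula, 2A = |[29·22 − 33·55] + [33·(-40) − 26·22] + [26·58 − 1·(-40)] + [1·55 − 29·58]| = 3148, so the area is 1574.
The number of boundary lattice points is Σ gcd(|Δx|,|Δy|) = gcd(4,33) + gcd(7,62) + gcd(25,98) + gcd(28,3) = 1+1+1+1 = 4.
Pick's theorem gives I = A − B/2 + 1 = 1574 − 4/2 + 1 = 1573.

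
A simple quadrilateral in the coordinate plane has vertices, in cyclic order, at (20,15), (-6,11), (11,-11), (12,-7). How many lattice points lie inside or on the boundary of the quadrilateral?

319

By the shoelace formula, twice the signed area is |(20·11 − (-6)·15) + ((-6)·(-11) − 11·11) + (11·(-7) − 12·(-11)) + (12·15 − 20·(-7))| = 630, so the area is 315.
Summing gcd(|Δx|,|Δy|) over the edges gives the boundary count: gcd(26,4) + gcd(17,22) + gcd(1,4) + gcd(8,22) = 2+1+1+2 = 6.
Pick's theorem gives I = A − B/2 + 1 = 315 − 6/2 + 1 = 313, so the closed region contains I + B = 313 + 6 = 319 lattice points.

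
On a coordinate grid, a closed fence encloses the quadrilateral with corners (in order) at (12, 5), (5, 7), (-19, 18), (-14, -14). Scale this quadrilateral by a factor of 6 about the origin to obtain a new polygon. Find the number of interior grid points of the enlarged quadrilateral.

16153

Using the shoelace formula, 2A = |(12·7 − 5·5) + (5·18 − (-19)·7) + ((-19)·(-14) − (-14)·18) + ((-14)·5 − 12·(-14))| = 898, so the area is 449.
Summing gcd(|Δx|,|Δy|) over the edges gives the boundary count: gcd(7,2) + gcd(24,11) + gcd(5,32) + gcd(26,19) = 1+1+1+1 = 4.
Scaling by 6 multiplies the area by 6² = 36 (so the new area is 16164) and multiplies the boundary lattice-point count by 6, giving 24.
By Pick's theorem, the interior count of the dilated polygon is 16164 − 24/2 + 1 = 16153.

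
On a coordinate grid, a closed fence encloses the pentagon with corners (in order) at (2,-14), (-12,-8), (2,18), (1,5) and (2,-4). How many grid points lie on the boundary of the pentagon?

Along each edge there are gcd(|Δx|,|Δy|)+1 lattice points, so counting each shared vertex once the boundary has gcd(14,6) + gcd(14,26) + gcd(1,13) + gcd(1,9) + gcd(0,10) = 2+2+1+1+10 = 16.

16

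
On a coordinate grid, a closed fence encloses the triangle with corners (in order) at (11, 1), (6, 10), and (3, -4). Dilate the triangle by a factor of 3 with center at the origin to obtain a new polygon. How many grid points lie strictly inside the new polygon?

433

The shoelace formula gives twice the area as |[11·10 − 6·1] + [6·(-4) − 3·10] + [3·1 − 11·(-4)]| = 97, so the area is 97/2.
The number of boundary lattice points is Σ gcd(|Δx|,|Δy|) = gcd(5,9) + gcd(3,14) + gcd(8,5) = 1+1+1 = 3.
Scaling by 3 multiplies the area by 3² = 9 (so the new area is 436.5) and multiplies the boundary lattice-point count by 3, giving 9.
By Pick's theorem, the interior count of the dilated polygon is 436.5 − 9/2 + 1 = 433.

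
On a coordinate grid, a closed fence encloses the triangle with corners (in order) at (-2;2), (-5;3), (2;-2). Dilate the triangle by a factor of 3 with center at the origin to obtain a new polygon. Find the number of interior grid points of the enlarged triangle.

Using the shoelace formula, 2A = |[(-2)·3 − (-5)·2] + [(-5)·(-2) − 2·3] + [2·2 − (-2)·(-2)]| = 8, so the area is 4.
Along each edge there are gcd(|Δx|,|Δy|)+1 lattice points, so counting each shared vertex once the boundary has gcd(3,1) + gcd(7,5) + gcd(4,4) = 1+1+4 = 6.
Scaling by 3 multiplies the area by 3² = 9 (so the new area is 36) and multiplies the boundary lattice-point count by 3, giving 18.
By Pick's theorem, the interior count of the dilated polygon is 36 − 18/2 + 1 = 28.

28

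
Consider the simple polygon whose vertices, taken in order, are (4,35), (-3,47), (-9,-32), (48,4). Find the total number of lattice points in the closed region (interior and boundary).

1992

The shoelace formula gives twice the area as |(4·47 − (-3)·35) + ((-3)·(-32) − (-9)·47) + ((-9)·4 − 48·(-32)) + (48·35 − 4·4)| = 3976, so the area is 1988.
Along each edge there are gcd(|Δx|,|Δy|)+1 lattice points, so counting each shared vertex once the boundary has gcd(7,12) + gcd(6,79) + gcd(57,36) + gcd(44,31) = 1+1+3+1 = 6.
Pick's theorem gives I = A − B/2 + 1 = 1988 − 6/2 + 1 = 1986, so the closed region contains I + B = 1986 + 6 = 1992 lattice points.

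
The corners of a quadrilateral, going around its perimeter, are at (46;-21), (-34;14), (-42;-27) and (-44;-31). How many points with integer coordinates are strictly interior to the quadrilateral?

Using the shoelace formula, 2A = |[46·14 − (-34)·(-21)] + [(-34)·(-27) − (-42)·14] + [(-42)·(-31) − (-44)·(-27)] + [(-44)·(-21) − 46·(-31)]| = 3900, so the area is 1950.
Along each edge there are gcd(|Δx|,|Δy|)+1 lattice points, so counting each shared vertex once the boundary has gcd(80,35) + gcd(8,41) + gcd(2,4) + gcd(90,10) = 5+1+2+10 = 18.
By Pick's theorem A = I + B/2 − 1, so I = 1950 − 18/2 + 1 = 1942.

1942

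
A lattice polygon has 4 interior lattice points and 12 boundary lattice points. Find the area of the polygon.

9

By Pick's theorem, A = I + B/2 − 1 = 4 + 12/2 − 1 = 9.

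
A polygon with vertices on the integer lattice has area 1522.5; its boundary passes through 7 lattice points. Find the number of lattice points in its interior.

1520

Pick's theorem A = I + B/2 − 1 rearranges to I = A − B/2 + 1 = 1522.5 − 7/2 + 1 = 1520.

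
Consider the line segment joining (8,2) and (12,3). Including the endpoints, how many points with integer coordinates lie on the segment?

The number of lattice points on a segment between lattice points is gcd(|Δx|,|Δy|) + 1 = gcd(4,1) + 1 = 1 + 1 = 2.

2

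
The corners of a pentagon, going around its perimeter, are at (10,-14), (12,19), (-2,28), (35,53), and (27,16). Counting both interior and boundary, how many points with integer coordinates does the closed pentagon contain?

885

The shoelace formula gives twice the area as |(10·19 − 12·(-14)) + (12·28 − (-2)·19) + ((-2)·53 − 35·28) + (35·16 − 27·53) + (27·(-14) − 10·16)| = 1763, so the area is 881.5.
Summing gcd(|Δx|,|Δy|) over the edges gives the boundary count: gcd(2,33) + gcd(14,9) + gcd(37,25) + gcd(8,37) + gcd(17,30) = 1+1+1+1+1 = 5.
Pick's theorem gives I = A − B/2 + 1 = 881.5 − 5/2 + 1 = 880, so the closed region contains I + B = 880 + 5 = 885 lattice points.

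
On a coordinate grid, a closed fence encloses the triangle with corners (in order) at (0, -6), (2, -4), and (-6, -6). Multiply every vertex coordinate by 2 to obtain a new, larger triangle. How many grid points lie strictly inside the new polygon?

15

Using the shoelace formula, 2A = |(0·(-4) − 2·(-6)) + (2·(-6) − (-6)·(-4)) + ((-6)·(-6) − 0·(-6))| = 12, so the area is 6.
Along each edge there are gcd(|Δx|,|Δy|)+1 lattice points, so counting each shared vertex once the boundary has gcd(2,2) + gcd(8,2) + gcd(6,0) = 2+2+6 = 10.
Scaling by 2 multiplies the area by 2² = 4 (so the new area is 24) and multiplies the boundary lattice-point count by 2, giving 20.
By Pick's theorem, the interior count of the dilated polygon is 24 − 20/2 + 1 = 15.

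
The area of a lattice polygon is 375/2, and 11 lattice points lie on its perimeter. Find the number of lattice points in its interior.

183

From Pick's theorem, I = A − B/2 + 1 = 375/2 − 11/2 + 1 = 183.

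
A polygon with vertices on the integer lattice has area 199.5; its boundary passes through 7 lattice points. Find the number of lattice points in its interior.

From Pick's theorem, I = A − B/2 + 1 = 199.5 − 7/2 + 1 = 197.

197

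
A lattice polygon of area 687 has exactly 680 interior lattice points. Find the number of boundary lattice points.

16

Pick's theorem gives A = I + B/2 − 1, so B = 2(A − I + 1) = 2(687 − 680 + 1) = 16.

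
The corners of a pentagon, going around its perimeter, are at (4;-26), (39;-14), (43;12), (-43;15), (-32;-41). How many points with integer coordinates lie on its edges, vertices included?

Along each edge there are gcd(|Δx|,|Δy|)+1 lattice points, so counting each shared vertex once the boundary has gcd(35,12) + gcd(4,26) + gcd(86,3) + gcd(11,56) + gcd(36,15) = 1+2+1+1+3 = 8.

8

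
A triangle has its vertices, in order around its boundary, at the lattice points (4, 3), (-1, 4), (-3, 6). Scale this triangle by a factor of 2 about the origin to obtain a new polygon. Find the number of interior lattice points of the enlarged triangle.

13

Using the shoelace formula, 2A = |(4·4 − (-1)·3) + ((-1)·6 − (-3)·4) + ((-3)·3 − 4·6)| = 8, so the area is 4.
Summing gcd(|Δx|,|Δy|) over the edges gives the boundary count: gcd(5,1) + gcd(2,2) + gcd(7,3) = 1+2+1 = 4.
Scaling by 2 multiplies the area by 2² = 4 (so the new area is 16) and multiplies the boundary lattice-point count by 2, giving 8.
By Pick's theorem, the interior count of the dilated polygon is 16 − 8/2 + 1 = 13.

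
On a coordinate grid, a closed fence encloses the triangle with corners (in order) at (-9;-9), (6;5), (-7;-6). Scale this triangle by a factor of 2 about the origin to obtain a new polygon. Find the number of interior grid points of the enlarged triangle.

32

Using the shoelace formula, 2A = |[(-9)·5 − 6·(-9)] + [6·(-6) − (-7)·5] + [(-7)·(-9) − (-9)·(-6)]| = 17, so the area is 8.5.
Summing gcd(|Δx|,|Δy|) over the edges gives the boundary count: gcd(15,14) + gcd(13,11) + gcd(2,3) = 1+1+1 = 3.
Scaling by 2 multiplies the area by 2² = 4 (so the new area is 34) and multiplies the boundary lattice-point count by 2, giving 6.
By Pick's theorem, the interior count of the dilated polygon is 34 − 6/2 + 1 = 32.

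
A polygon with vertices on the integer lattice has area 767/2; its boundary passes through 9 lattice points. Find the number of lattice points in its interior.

380

From Pick's theorem, I = A − B/2 + 1 = 767/2 − 9/2 + 1 = 380.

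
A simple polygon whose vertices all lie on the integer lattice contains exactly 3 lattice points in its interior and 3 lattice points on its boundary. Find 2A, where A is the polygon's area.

Pick's theorem states A = I + B/2 − 1, so A = 3 + 3/2 − 1 = 7/2.
Hence 2A = 7.

7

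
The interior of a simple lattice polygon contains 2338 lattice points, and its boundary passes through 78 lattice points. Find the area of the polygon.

By Pick's theorem, A = I + B/2 − 1 = 2338 + 78/2 − 1 = 2376.

2376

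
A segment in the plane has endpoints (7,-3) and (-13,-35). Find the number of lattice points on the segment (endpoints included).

5

The number of lattice points on a segment between lattice points is gcd(|Δx|,|Δy|) + 1 = gcd(20,32) + 1 = 4 + 1 = 5.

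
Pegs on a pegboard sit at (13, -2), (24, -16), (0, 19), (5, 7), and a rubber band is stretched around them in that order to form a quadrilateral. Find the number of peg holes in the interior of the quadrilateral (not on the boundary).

Using the shoelace formula, 2A = |[13·(-16) − 24·(-2)] + [24·19 − 0·(-16)] + [0·7 − 5·19] + [5·(-2) − 13·7]| = 100, so the area is 50.
Along each edge there are gcd(|Δx|,|Δy|)+1 lattice points, so counting each shared vertex once the boundary has gcd(11,14) + gcd(24,35) + gcd(5,12) + gcd(8,9) = 1+1+1+1 = 4.
Pick's theorem gives I = A − B/2 + 1 = 50 − 4/2 + 1 = 49.

49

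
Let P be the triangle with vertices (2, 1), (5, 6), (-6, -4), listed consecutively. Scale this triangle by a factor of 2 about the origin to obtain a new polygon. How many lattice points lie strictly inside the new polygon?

By the shoelace formula, twice the signed area is |(2·6 − 5·1) + (5·(-4) − (-6)·6) + ((-6)·1 − 2·(-4))| = 25, so the area is 12.5.
Summing gcd(|Δx|,|Δy|) over the edges gives the boundary count: gcd(3,5) + gcd(11,10) + gcd(8,5) = 1+1+1 = 3.
Scaling by 2 multiplies the area by 2² = 4 (so the new area is 50) and multiplies the boundary lattice-point count by 2, giving 6.
By Pick's theorem, the interior count of the dilated polygon is 50 − 6/2 + 1 = 48.

48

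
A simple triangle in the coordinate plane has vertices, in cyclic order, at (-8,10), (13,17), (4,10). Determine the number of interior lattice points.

33

By the shoelace formula, twice the signed area is |[(-8)·17 − 13·10] + [13·10 − 4·17] + [4·10 − (-8)·10]| = 84, so the area is 42.
Along each edge there are gcd(|Δx|,|Δy|)+1 lattice points, so counting each shared vertex once the boundary has gcd(21,7) + gcd(9,7) + gcd(12,0) = 7+1+12 = 20.
Pick's theorem gives I = A − B/2 + 1 = 42 − 20/2 + 1 = 33.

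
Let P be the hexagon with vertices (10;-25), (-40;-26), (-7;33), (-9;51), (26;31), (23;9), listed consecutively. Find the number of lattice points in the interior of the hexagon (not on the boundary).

2781

Using the shoelace formula, 2A = |[10·(-26) − (-40)·(-25)] + [(-40)·33 − (-7)·(-26)] + [(-7)·51 − (-9)·33] + [(-9)·31 − 26·51] + [26·9 − 23·31] + [23·(-25) − 10·9]| = 5571, so the area is 5571/2.
Summing gcd(|Δx|,|Δy|) over the edges gives the boundary count: gcd(50,1) + gcd(33,59) + gcd(2,18) + gcd(35,20) + gcd(3,22) + gcd(13,34) = 1+1+2+5+1+1 = 11.
By Pick's theorem A = I + B/2 − 1, so I = 5571/2 − 11/2 + 1 = 2781.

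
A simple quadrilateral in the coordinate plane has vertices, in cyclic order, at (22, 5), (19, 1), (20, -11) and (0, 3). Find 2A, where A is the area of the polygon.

308

Using the shoelace formula, 2A = |[22·1 − 19·5] + [19·(-11) − 20·1] + [20·3 − 0·(-11)] + [0·5 − 22·3]| = 308, so the area is 154.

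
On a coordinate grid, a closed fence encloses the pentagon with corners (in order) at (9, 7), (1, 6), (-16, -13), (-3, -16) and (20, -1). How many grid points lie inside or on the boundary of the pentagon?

Using the shoelace formula, 2A = |[9·6 − 1·7] + [1·(-13) − (-16)·6] + [(-16)·(-16) − (-3)·(-13)] + [(-3)·(-1) − 20·(-16)] + [20·7 − 9·(-1)]| = 819, so the area is 409.5.
Summing gcd(|Δx|,|Δy|) over the edges gives the boundary count: gcd(8,1) + gcd(17,19) + gcd(13,3) + gcd(23,15) + gcd(11,8) = 1+1+1+1+1 = 5.
Pick's theorem gives I = A − B/2 + 1 = 409.5 − 5/2 + 1 = 408, so the closed region contains I + B = 408 + 5 = 413 lattice points.

413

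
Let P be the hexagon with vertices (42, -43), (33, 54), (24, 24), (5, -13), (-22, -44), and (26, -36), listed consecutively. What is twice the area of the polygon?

The shoelace formula gives twice the area as |[42·54 − 33·(-43)] + [33·24 − 24·54] + [24·(-13) − 5·24] + [5·(-44) − (-22)·(-13)] + [(-22)·(-36) − 26·(-44)] + [26·(-43) − 42·(-36)]| = 4575, so the area is 4575/2.

4575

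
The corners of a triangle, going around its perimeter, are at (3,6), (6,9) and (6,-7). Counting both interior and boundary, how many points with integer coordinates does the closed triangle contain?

By the shoelace formula, twice the signed area is |[3·9 − 6·6] + [6·(-7) − 6·9] + [6·6 − 3·(-7)]| = 48, so the area is 24.
Summing gcd(|Δx|,|Δy|) over the edges gives the boundary count: gcd(3,3) + gcd(0,16) + gcd(3,13) = 3+16+1 = 20.
Pick's theorem gives I = A − B/2 + 1 = 24 − 20/2 + 1 = 15, so the closed region contains I + B = 15 + 20 = 35 lattice points.

35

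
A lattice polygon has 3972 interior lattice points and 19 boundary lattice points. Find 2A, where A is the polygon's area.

7961

By Pick's theorem, A = I + B/2 − 1 = 3972 + 19/2 − 1 = 7961/2.
Hence 2A = 7961.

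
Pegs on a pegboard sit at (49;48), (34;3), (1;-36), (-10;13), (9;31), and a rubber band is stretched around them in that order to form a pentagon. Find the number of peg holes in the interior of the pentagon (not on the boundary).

Using the shoelace formula, 2A = |[49·3 − 34·48] + [34·(-36) − 1·3] + [1·13 − (-10)·(-36)] + [(-10)·31 − 9·13] + [9·48 − 49·31]| = 4573, so the area is 4573/2.
Summing gcd(|Δx|,|Δy|) over the edges gives the boundary count: gcd(15,45) + gcd(33,39) + gcd(11,49) + gcd(19,18) + gcd(40,17) = 15+3+1+1+1 = 21.
Pick's theorem gives I = A − B/2 + 1 = 4573/2 − 21/2 + 1 = 2277.

2277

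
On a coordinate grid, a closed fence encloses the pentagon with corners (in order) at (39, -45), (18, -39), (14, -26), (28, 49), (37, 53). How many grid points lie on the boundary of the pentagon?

8

Summing gcd(|Δx|,|Δy|) over the edges gives the boundary count: gcd(21,6) + gcd(4,13) + gcd(14,75) + gcd(9,4) + gcd(2,98) = 3+1+1+1+2 = 8.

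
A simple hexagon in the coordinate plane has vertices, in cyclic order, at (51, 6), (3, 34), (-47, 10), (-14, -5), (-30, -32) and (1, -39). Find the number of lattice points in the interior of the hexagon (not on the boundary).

Using the shoelace formula, 2A = |[51·34 − 3·6] + [3·10 − (-47)·34] + [(-47)·(-5) − (-14)·10] + [(-14)·(-32) − (-30)·(-5)] + [(-30)·(-39) − 1·(-32)] + [1·6 − 51·(-39)]| = 7214, so the area is 3607.
Along each edge there are gcd(|Δx|,|Δy|)+1 lattice points, so counting each shared vertex once the boundary has gcd(48,28) + gcd(50,24) + gcd(33,15) + gcd(16,27) + gcd(31,7) + gcd(50,45) = 4+2+3+1+1+5 = 16.
Pick's theorem gives I = A − B/2 + 1 = 3607 − 16/2 + 1 = 3600.

3600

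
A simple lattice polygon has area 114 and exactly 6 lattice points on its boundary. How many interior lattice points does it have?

112

Pick's theorem A = I + B/2 − 1 rearranges to I = A − B/2 + 1 = 114 − 6/2 + 1 = 112.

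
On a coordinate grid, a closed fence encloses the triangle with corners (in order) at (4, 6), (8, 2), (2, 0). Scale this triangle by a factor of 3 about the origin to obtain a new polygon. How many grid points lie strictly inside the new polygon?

133

Using the shoelace formula, 2A = |(4·2 − 8·6) + (8·0 − 2·2) + (2·6 − 4·0)| = 32, so the area is 16.
Along each edge there are gcd(|Δx|,|Δy|)+1 lattice points, so counting each shared vertex once the boundary has gcd(4,4) + gcd(6,2) + gcd(2,6) = 4+2+2 = 8.
Scaling by 3 multiplies the area by 3² = 9 (so the new area is 144) and multiplies the boundary lattice-point count by 3, giving 24.
By Pick's theorem, the interior count of the dilated polygon is 144 − 24/2 + 1 = 133.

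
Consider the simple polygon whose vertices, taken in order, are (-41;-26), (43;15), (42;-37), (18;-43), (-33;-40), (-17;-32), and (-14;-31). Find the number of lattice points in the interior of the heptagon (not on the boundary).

2715

The shoelace formula gives twice the area as |[(-41)·15 − 43·(-26)] + [43·(-37) − 42·15] + [42·(-43) − 18·(-37)] + [18·(-40) − (-33)·(-43)] + [(-33)·(-32) − (-17)·(-40)] + [(-17)·(-31) − (-14)·(-32)] + [(-14)·(-26) − (-41)·(-31)]| = 5449, so the area is 5449/2.
The number of boundary lattice points is Σ gcd(|Δx|,|Δy|) = gcd(84,41) + gcd(1,52) + gcd(24,6) + gcd(51,3) + gcd(16,8) + gcd(3,1) + gcd(27,5) = 1+1+6+3+8+1+1 = 21.
By Pick's theorem A = I + B/2 − 1, so I = 5449/2 − 21/2 + 1 = 2715.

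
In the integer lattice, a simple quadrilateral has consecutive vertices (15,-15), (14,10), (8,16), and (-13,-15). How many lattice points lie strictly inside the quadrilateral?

489

Using the shoelace formula, 2A = |[15·10 − 14·(-15)] + [14·16 − 8·10] + [8·(-15) − (-13)·16] + [(-13)·(-15) − 15·(-15)]| = 1012, so the area is 506.
Summing gcd(|Δx|,|Δy|) over the edges gives the boundary count: gcd(1,25) + gcd(6,6) + gcd(21,31) + gcd(28,0) = 1+6+1+28 = 36.
By Pick's theorem A = I + B/2 − 1, so I = 506 − 36/2 + 1 = 489.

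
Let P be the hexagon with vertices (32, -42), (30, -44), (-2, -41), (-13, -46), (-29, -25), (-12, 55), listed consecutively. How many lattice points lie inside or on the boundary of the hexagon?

The shoelace formula gives twice the area as |[32·(-44) − 30·(-42)] + [30·(-41) − (-2)·(-44)] + [(-2)·(-46) − (-13)·(-41)] + [(-13)·(-25) − (-29)·(-46)] + [(-29)·55 − (-12)·(-25)] + [(-12)·(-42) − 32·55]| = 6067, so the area is 3033.5.
Along each edge there are gcd(|Δx|,|Δy|)+1 lattice points, so counting each shared vertex once the boundary has gcd(2,2) + gcd(32,3) + gcd(11,5) + gcd(16,21) + gcd(17,80) + gcd(44,97) = 2+1+1+1+1+1 = 7.
Pick's theorem gives I = A − B/2 + 1 = 3033.5 − 7/2 + 1 = 3031, so the closed region contains I + B = 3031 + 7 = 3038 lattice points.

3038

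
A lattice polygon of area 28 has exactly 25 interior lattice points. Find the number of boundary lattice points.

Pick's theorem gives A = I + B/2 − 1, so B = 2(A − I + 1) = 2(28 − 25 + 1) = 8.

8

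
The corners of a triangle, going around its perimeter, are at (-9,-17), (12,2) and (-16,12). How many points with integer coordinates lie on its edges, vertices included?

4

Along each edge there are gcd(|Δx|,|Δy|)+1 lattice points, so counting each shared vertex once the boundary has gcd(21,19) + gcd(28,10) + gcd(7,29) = 1+2+1 = 4.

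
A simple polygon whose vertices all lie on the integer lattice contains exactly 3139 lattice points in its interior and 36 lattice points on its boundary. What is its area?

3156

By Pick's theorem, A = I + B/2 − 1 = 3139 + 36/2 − 1 = 3156.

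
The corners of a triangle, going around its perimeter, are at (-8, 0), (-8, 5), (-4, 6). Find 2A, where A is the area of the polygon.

The shoelace formula gives twice the area as |[(-8)·5 − (-8)·0] + [(-8)·6 − (-4)·5] + [(-4)·0 − (-8)·6]| = 20, so the area is 10.

20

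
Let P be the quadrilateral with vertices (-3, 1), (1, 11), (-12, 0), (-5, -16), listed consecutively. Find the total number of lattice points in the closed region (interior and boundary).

Using the shoelace formula, 2A = |((-3)·11 − 1·1) + (1·0 − (-12)·11) + ((-12)·(-16) − (-5)·0) + ((-5)·1 − (-3)·(-16))| = 237, so the area is 118.5.
The number of boundary lattice points is Σ gcd(|Δx|,|Δy|) = gcd(4,10) + gcd(13,11) + gcd(7,16) + gcd(2,17) = 2+1+1+1 = 5.
Pick's theorem gives I = A − B/2 + 1 = 118.5 − 5/2 + 1 = 117, so the closed region contains I + B = 117 + 5 = 122 lattice points.

122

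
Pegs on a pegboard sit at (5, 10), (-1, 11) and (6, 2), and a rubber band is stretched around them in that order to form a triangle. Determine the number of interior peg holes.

By the shoelace formula, twice the signed area is |[5·11 − (-1)·10] + [(-1)·2 − 6·11] + [6·10 − 5·2]| = 47, so the area is 47/2.
The number of boundary lattice points is Σ gcd(|Δx|,|Δy|) = gcd(6,1) + gcd(7,9) + gcd(1,8) = 1+1+1 = 3.
By Pick's theorem A = I + B/2 − 1, so I = 47/2 − 3/2 + 1 = 23.

23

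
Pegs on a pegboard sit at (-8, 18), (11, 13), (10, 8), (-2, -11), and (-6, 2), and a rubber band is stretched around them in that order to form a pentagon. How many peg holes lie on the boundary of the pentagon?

6

The number of boundary lattice points is Σ gcd(|Δx|,|Δy|) = gcd(19,5) + gcd(1,5) + gcd(12,19) + gcd(4,13) + gcd(2,16) = 1+1+1+1+2 = 6.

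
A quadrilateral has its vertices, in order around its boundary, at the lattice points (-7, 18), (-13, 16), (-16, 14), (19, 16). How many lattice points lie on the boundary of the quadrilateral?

6

Along each edge there are gcd(|Δx|,|Δy|)+1 lattice points, so counting each shared vertex once the boundary has gcd(6,2) + gcd(3,2) + gcd(35,2) + gcd(26,2) = 2+1+1+2 = 6.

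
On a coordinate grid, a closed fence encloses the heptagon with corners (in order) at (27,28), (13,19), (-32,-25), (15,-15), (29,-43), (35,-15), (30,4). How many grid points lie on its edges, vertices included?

Along each edge there are gcd(|Δx|,|Δy|)+1 lattice points, so counting each shared vertex once the boundary has gcd(14,9) + gcd(45,44) + gcd(47,10) + gcd(14,28) + gcd(6,28) + gcd(5,19) + gcd(3,24) = 1+1+1+14+2+1+3 = 23.

23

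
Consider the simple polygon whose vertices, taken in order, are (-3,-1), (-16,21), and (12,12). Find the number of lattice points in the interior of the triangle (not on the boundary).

249

The shoelace formula gives twice the area as |((-3)·21 − (-16)·(-1)) + ((-16)·12 − 12·21) + (12·(-1) − (-3)·12)| = 499, so the area is 249.5.
The number of boundary lattice points is Σ gcd(|Δx|,|Δy|) = gcd(13,22) + gcd(28,9) + gcd(15,13) = 1+1+1 = 3.
By Pick's theorem A = I + B/2 − 1, so I = 249.5 − 3/2 + 1 = 249.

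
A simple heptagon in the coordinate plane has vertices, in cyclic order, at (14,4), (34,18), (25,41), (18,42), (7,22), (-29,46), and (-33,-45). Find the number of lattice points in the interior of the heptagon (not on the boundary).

The shoelace formula gives twice the area as |[14·18 − 34·4] + [34·41 − 25·18] + [25·42 − 18·41] + [18·22 − 7·42] + [7·46 − (-29)·22] + [(-29)·(-45) − (-33)·46] + [(-33)·4 − 14·(-45)]| = 5755, so the area is 5755/2.
The number of boundary lattice points is Σ gcd(|Δx|,|Δy|) = gcd(20,14) + gcd(9,23) + gcd(7,1) + gcd(11,20) + gcd(36,24) + gcd(4,91) + gcd(47,49) = 2+1+1+1+12+1+1 = 19.
By Pick's theorem A = I + B/2 − 1, so I = 5755/2 − 19/2 + 1 = 2869.

2869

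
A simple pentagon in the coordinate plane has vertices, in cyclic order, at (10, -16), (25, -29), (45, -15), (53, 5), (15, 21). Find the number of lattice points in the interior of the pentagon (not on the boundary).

By the shoelace formula, twice the signed area is |[10·(-29) − 25·(-16)] + [25·(-15) − 45·(-29)] + [45·5 − 53·(-15)] + [53·21 − 15·5] + [15·(-16) − 10·21]| = 2648, so the area is 1324.
Along each edge there are gcd(|Δx|,|Δy|)+1 lattice points, so counting each shared vertex once the boundary has gcd(15,13) + gcd(20,14) + gcd(8,20) + gcd(38,16) + gcd(5,37) = 1+2+4+2+1 = 10.
By Pick's theorem A = I + B/2 − 1, so I = 1324 − 10/2 + 1 = 1320.

1320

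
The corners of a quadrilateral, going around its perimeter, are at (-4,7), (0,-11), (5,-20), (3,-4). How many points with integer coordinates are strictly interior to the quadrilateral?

By the shoelace formula, twice the signed area is |[(-4)·(-11) − 0·7] + [0·(-20) − 5·(-11)] + [5·(-4) − 3·(-20)] + [3·7 − (-4)·(-4)]| = 144, so the area is 72.
The number of boundary lattice points is Σ gcd(|Δx|,|Δy|) = gcd(4,18) + gcd(5,9) + gcd(2,16) + gcd(7,11) = 2+1+2+1 = 6.
Pick's theorem gives I = A − B/2 + 1 = 72 − 6/2 + 1 = 70.

70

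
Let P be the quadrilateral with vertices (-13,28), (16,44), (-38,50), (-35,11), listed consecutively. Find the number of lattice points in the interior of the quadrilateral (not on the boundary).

By the shoelace formula, twice the signed area is |[(-13)·44 − 16·28] + [16·50 − (-38)·44] + [(-38)·11 − (-35)·50] + [(-35)·28 − (-13)·11]| = 1947, so the area is 973.5.
The number of boundary lattice points is Σ gcd(|Δx|,|Δy|) = gcd(29,16) + gcd(54,6) + gcd(3,39) + gcd(22,17) = 1+6+3+1 = 11.
Pick's theorem gives I = A − B/2 + 1 = 973.5 − 11/2 + 1 = 969.

969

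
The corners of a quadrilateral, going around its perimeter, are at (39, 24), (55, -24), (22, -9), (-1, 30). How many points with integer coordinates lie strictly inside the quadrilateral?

1373

Using the shoelace formula, 2A = |(39·(-24) − 55·24) + (55·(-9) − 22·(-24)) + (22·30 − (-1)·(-9)) + ((-1)·24 − 39·30)| = 2766, so the area is 1383.
The number of boundary lattice points is Σ gcd(|Δx|,|Δy|) = gcd(16,48) + gcd(33,15) + gcd(23,39) + gcd(40,6) = 16+3+1+2 = 22.
Pick's theorem gives I = A − B/2 + 1 = 1383 − 22/2 + 1 = 1373.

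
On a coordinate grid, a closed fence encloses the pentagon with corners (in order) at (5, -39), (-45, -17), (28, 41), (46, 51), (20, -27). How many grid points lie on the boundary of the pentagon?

34

Along each edge there are gcd(|Δx|,|Δy|)+1 lattice points, so counting each shared vertex once the boundary has gcd(50,22) + gcd(73,58) + gcd(18,10) + gcd(26,78) + gcd(15,12) = 2+1+2+26+3 = 34.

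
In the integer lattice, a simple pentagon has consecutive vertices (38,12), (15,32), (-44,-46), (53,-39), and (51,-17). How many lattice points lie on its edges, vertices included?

The number of boundary lattice points is Σ gcd(|Δx|,|Δy|) = gcd(23,20) + gcd(59,78) + gcd(97,7) + gcd(2,22) + gcd(13,29) = 1+1+1+2+1 = 6.

6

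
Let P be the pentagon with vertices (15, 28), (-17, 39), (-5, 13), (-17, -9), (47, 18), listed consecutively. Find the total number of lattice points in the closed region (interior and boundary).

Using the shoelace formula, 2A = |[15·39 − (-17)·28] + [(-17)·13 − (-5)·39] + [(-5)·(-9) − (-17)·13] + [(-17)·18 − 47·(-9)] + [47·28 − 15·18]| = 2464, so the area is 1232.
The number of boundary lattice points is Σ gcd(|Δx|,|Δy|) = gcd(32,11) + gcd(12,26) + gcd(12,22) + gcd(64,27) + gcd(32,10) = 1+2+2+1+2 = 8.
Pick's theorem gives I = A − B/2 + 1 = 1232 − 8/2 + 1 = 1229, so the closed region contains I + B = 1229 + 8 = 1237 lattice points.

1237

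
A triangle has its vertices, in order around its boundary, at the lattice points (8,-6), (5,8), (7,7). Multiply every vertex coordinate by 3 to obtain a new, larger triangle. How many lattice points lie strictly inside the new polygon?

109

The shoelace formula gives twice the area as |[8·8 − 5·(-6)] + [5·7 − 7·8] + [7·(-6) − 8·7]| = 25, so the area is 12.5.
Summing gcd(|Δx|,|Δy|) over the edges gives the boundary count: gcd(3,14) + gcd(2,1) + gcd(1,13) = 1+1+1 = 3.
Scaling by 3 multiplies the area by 3² = 9 (so the new area is 225/2) and multiplies the boundary lattice-point count by 3, giving 9.
By Pick's theorem, the interior count of the dilated polygon is 225/2 − 9/2 + 1 = 109.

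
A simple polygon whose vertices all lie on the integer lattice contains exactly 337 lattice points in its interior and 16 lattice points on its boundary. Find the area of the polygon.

By Pick's theorem, A = I + B/2 − 1 = 337 + 16/2 − 1 = 344.

344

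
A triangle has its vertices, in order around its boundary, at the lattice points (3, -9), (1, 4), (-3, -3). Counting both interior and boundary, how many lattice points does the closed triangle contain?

38

Using the shoelace formula, 2A = |[3·4 − 1·(-9)] + [1·(-3) − (-3)·4] + [(-3)·(-9) − 3·(-3)]| = 66, so the area is 33.
Summing gcd(|Δx|,|Δy|) over the edges gives the boundary count: gcd(2,13) + gcd(4,7) + gcd(6,6) = 1+1+6 = 8.
Pick's theorem gives I = A − B/2 + 1 = 33 − 8/2 + 1 = 30, so the closed region contains I + B = 30 + 8 = 38 lattice points.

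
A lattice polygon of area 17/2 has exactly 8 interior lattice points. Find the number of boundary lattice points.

Pick's theorem gives A = I + B/2 − 1, so B = 2(A − I + 1) = 2(17/2 − 8 + 1) = 3.

3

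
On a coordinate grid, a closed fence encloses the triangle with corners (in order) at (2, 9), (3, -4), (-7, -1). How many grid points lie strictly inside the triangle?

By the shoelace formula, twice the signed area is |[2·(-4) − 3·9] + [3·(-1) − (-7)·(-4)] + [(-7)·9 − 2·(-1)]| = 127, so the area is 127/2.
The number of boundary lattice points is Σ gcd(|Δx|,|Δy|) = gcd(1,13) + gcd(10,3) + gcd(9,10) = 1+1+1 = 3.
By Pick's theorem A = I + B/2 − 1, so I = 127/2 − 3/2 + 1 = 63.

63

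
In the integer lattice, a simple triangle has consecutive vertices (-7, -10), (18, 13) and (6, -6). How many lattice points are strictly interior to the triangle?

99

The shoelace formula gives twice the area as |[(-7)·13 − 18·(-10)] + [18·(-6) − 6·13] + [6·(-10) − (-7)·(-6)]| = 199, so the area is 199/2.
Along each edge there are gcd(|Δx|,|Δy|)+1 lattice points, so counting each shared vertex once the boundary has gcd(25,23) + gcd(12,19) + gcd(13,4) = 1+1+1 = 3.
Pick's theorem gives I = A − B/2 + 1 = 199/2 − 3/2 + 1 = 99.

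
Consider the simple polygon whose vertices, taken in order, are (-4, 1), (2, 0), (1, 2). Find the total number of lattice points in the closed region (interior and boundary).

Using the shoelace formula, 2A = |((-4)·0 − 2·1) + (2·2 − 1·0) + (1·1 − (-4)·2)| = 11, so the area is 5.5.
The number of boundary lattice points is Σ gcd(|Δx|,|Δy|) = gcd(6,1) + gcd(1,2) + gcd(5,1) = 1+1+1 = 3.
Pick's theorem gives I = A − B/2 + 1 = 5.5 − 3/2 + 1 = 5, so the closed region contains I + B = 5 + 3 = 8 lattice points.

8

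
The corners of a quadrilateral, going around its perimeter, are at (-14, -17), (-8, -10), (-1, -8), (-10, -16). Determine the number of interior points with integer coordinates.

Using the shoelace formula, 2A = |[(-14)·(-10) − (-8)·(-17)] + [(-8)·(-8) − (-1)·(-10)] + [(-1)·(-16) − (-10)·(-8)] + [(-10)·(-17) − (-14)·(-16)]| = 60, so the area is 30.
Summing gcd(|Δx|,|Δy|) over the edges gives the boundary count: gcd(6,7) + gcd(7,2) + gcd(9,8) + gcd(4,1) = 1+1+1+1 = 4.
Pick's theorem gives I = A − B/2 + 1 = 30 − 4/2 + 1 = 29.

29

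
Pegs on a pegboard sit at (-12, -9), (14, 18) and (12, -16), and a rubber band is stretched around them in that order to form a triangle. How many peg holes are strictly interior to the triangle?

414

Using the shoelace formula, 2A = |((-12)·18 − 14·(-9)) + (14·(-16) − 12·18) + (12·(-9) − (-12)·(-16))| = 830, so the area is 415.
Summing gcd(|Δx|,|Δy|) over the edges gives the boundary count: gcd(26,27) + gcd(2,34) + gcd(24,7) = 1+2+1 = 4.
By Pick's theorem A = I + B/2 − 1, so I = 415 − 4/2 + 1 = 414.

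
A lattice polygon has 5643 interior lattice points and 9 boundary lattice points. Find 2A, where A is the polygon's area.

11293

Pick's theorem states A = I + B/2 − 1, so A = 5643 + 9/2 − 1 = 11293/2.
Hence 2A = 11293.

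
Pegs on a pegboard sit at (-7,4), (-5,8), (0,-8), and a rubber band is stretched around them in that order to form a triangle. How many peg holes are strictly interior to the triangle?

Using the shoelace formula, 2A = |[(-7)·8 − (-5)·4] + [(-5)·(-8) − 0·8] + [0·4 − (-7)·(-8)]| = 52, so the area is 26.
Summing gcd(|Δx|,|Δy|) over the edges gives the boundary count: gcd(2,4) + gcd(5,16) + gcd(7,12) = 2+1+1 = 4.
By Pick's theorem A = I + B/2 − 1, so I = 26 − 4/2 + 1 = 25.

25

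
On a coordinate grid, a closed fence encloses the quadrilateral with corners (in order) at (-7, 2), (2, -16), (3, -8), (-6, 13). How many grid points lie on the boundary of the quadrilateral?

The number of boundary lattice points is Σ gcd(|Δx|,|Δy|) = gcd(9,18) + gcd(1,8) + gcd(9,21) + gcd(1,11) = 9+1+3+1 = 14.

14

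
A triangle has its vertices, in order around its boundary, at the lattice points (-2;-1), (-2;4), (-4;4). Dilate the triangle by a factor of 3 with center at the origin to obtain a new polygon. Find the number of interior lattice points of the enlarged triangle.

34

By the shoelace formula, twice the signed area is |[(-2)·4 − (-2)·(-1)] + [(-2)·4 − (-4)·4] + [(-4)·(-1) − (-2)·4]| = 10, so the area is 5.
Summing gcd(|Δx|,|Δy|) over the edges gives the boundary count: gcd(0,5) + gcd(2,0) + gcd(2,5) = 5+2+1 = 8.
Scaling by 3 multiplies the area by 3² = 9 (so the new area is 45) and multiplies the boundary lattice-point count by 3, giving 24.
By Pick's theorem, the interior count of the dilated polygon is 45 − 24/2 + 1 = 34.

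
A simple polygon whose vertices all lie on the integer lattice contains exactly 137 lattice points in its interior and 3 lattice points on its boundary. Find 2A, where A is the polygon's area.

By Pick's theorem, A = I + B/2 − 1 = 137 + 3/2 − 1 = 275/2.
Hence 2A = 275.

275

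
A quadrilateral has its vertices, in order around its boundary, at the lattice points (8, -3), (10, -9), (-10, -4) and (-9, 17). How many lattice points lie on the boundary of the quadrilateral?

9

Summing gcd(|Δx|,|Δy|) over the edges gives the boundary count: gcd(2,6) + gcd(20,5) + gcd(1,21) + gcd(17,20) = 2+5+1+1 = 9.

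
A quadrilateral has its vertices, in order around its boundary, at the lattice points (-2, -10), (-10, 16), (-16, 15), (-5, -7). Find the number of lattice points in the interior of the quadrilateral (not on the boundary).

91

By the shoelace formula, twice the signed area is |((-2)·16 − (-10)·(-10)) + ((-10)·15 − (-16)·16) + ((-16)·(-7) − (-5)·15) + ((-5)·(-10) − (-2)·(-7))| = 197, so the area is 98.5.
Summing gcd(|Δx|,|Δy|) over the edges gives the boundary count: gcd(8,26) + gcd(6,1) + gcd(11,22) + gcd(3,3) = 2+1+11+3 = 17.
Pick's theorem gives I = A − B/2 + 1 = 98.5 − 17/2 + 1 = 91.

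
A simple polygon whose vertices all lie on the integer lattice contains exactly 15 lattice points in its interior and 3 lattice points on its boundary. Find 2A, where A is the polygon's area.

By Pick's theorem, A = I + B/2 − 1 = 15 + 3/2 − 1 = 31/2.
Hence 2A = 31.

31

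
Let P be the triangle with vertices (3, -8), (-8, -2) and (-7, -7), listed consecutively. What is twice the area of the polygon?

49

By the shoelace formula, twice the signed area is |[3·(-2) − (-8)·(-8)] + [(-8)·(-7) − (-7)·(-2)] + [(-7)·(-8) − 3·(-7)]| = 49, so the area is 24.5.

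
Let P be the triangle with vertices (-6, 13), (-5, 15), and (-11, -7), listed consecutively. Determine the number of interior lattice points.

2

Using the shoelace formula, 2A = |((-6)·15 − (-5)·13) + ((-5)·(-7) − (-11)·15) + ((-11)·13 − (-6)·(-7))| = 10, so the area is 5.
The number of boundary lattice points is Σ gcd(|Δx|,|Δy|) = gcd(1,2) + gcd(6,22) + gcd(5,20) = 1+2+5 = 8.
Pick's theorem gives I = A − B/2 + 1 = 5 − 8/2 + 1 = 2.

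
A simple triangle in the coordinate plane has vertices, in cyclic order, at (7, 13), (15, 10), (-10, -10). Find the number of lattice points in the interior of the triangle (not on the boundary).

115

By the shoelace formula, twice the signed area is |(7·10 − 15·13) + (15·(-10) − (-10)·10) + ((-10)·13 − 7·(-10))| = 235, so the area is 117.5.
Along each edge there are gcd(|Δx|,|Δy|)+1 lattice points, so counting each shared vertex once the boundary has gcd(8,3) + gcd(25,20) + gcd(17,23) = 1+5+1 = 7.
Pick's theorem gives I = A − B/2 + 1 = 117.5 − 7/2 + 1 = 115.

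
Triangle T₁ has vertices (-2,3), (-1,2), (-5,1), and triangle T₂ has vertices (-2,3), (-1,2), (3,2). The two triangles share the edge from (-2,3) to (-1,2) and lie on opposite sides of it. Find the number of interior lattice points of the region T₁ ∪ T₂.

2

The union is the simple quadrilateral with vertices (-2,3), (-5,1), (-1,2), (3,2) in order.
By the shoelace formula, twice the signed area is |[(-2)·1 − (-5)·3] + [(-5)·2 − (-1)·1] + [(-1)·2 − 3·2] + [3·3 − (-2)·2]| = 9, so the area is 4.5.
Along each edge there are gcd(|Δx|,|Δy|)+1 lattice points, so counting each shared vertex once the boundary has gcd(3,2) + gcd(4,1) + gcd(4,0) + gcd(5,1) = 1+1+4+1 = 7.
By Pick's theorem I = A − B/2 + 1 = 4.5 − 7/2 + 1 = 2.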